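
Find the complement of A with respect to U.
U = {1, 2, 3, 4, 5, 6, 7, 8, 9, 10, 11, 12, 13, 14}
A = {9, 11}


Universal set U = {1, 2, 3, 4, 5, 6, 7, 8, 9, 10, 11, 12, 13, 14}
Set A = {9, 11}
A' = U \ A = elements in U but not in A
Checking each element of U:
1 (not in A, include), 2 (not in A, include), 3 (not in A, include), 4 (not in A, include), 5 (not in A, include), 6 (not in A, include), 7 (not in A, include), 8 (not in A, include), 9 (in A, exclude), 10 (not in A, include), 11 (in A, exclude), 12 (not in A, include), 13 (not in A, include), 14 (not in A, include)
A' = {1, 2, 3, 4, 5, 6, 7, 8, 10, 12, 13, 14}

{1, 2, 3, 4, 5, 6, 7, 8, 10, 12, 13, 14}


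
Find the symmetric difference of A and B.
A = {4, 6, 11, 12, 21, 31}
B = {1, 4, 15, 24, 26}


Set A = {4, 6, 11, 12, 21, 31}
Set B = {1, 4, 15, 24, 26}
A △ B = (A \ B) ∪ (B \ A)
Elements in A but not B: {6, 11, 12, 21, 31}
Elements in B but not A: {1, 15, 24, 26}
A △ B = {1, 6, 11, 12, 15, 21, 24, 26, 31}

{1, 6, 11, 12, 15, 21, 24, 26, 31}


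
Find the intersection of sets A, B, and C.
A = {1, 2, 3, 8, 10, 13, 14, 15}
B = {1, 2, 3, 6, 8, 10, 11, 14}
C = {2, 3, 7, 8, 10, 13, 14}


Set A = {1, 2, 3, 8, 10, 13, 14, 15}
Set B = {1, 2, 3, 6, 8, 10, 11, 14}
Set C = {2, 3, 7, 8, 10, 13, 14}
First, A ∩ B = {1, 2, 3, 8, 10, 14}
Then, (A ∩ B) ∩ C = {2, 3, 8, 10, 14}

{2, 3, 8, 10, 14}


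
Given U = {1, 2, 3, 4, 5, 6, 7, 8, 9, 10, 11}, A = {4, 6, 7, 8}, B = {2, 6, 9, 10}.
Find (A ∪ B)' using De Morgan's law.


U = {1, 2, 3, 4, 5, 6, 7, 8, 9, 10, 11}
A = {4, 6, 7, 8}, B = {2, 6, 9, 10}
A ∪ B = {2, 4, 6, 7, 8, 9, 10}
(A ∪ B)' = U \ (A ∪ B) = {1, 3, 5, 11}
Verification via A' ∩ B': A' = {1, 2, 3, 5, 9, 10, 11}, B' = {1, 3, 4, 5, 7, 8, 11}
A' ∩ B' = {1, 3, 5, 11} ✓

{1, 3, 5, 11}


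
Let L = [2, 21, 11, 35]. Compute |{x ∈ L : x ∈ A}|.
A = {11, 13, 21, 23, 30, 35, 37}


Set A = {11, 13, 21, 23, 30, 35, 37}
Candidates: [2, 21, 11, 35]
Check each candidate:
2 ∉ A, 21 ∈ A, 11 ∈ A, 35 ∈ A
Count of candidates in A: 3

3


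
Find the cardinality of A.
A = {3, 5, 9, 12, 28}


Set A = {3, 5, 9, 12, 28}
Listing elements: 3, 5, 9, 12, 28
Counting: 5 elements
|A| = 5

5


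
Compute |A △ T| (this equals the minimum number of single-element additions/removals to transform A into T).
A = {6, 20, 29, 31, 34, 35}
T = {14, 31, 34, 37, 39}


Set A = {6, 20, 29, 31, 34, 35}
Set T = {14, 31, 34, 37, 39}
Elements to remove from A (in A, not in T): {6, 20, 29, 35} → 4 removals
Elements to add to A (in T, not in A): {14, 37, 39} → 3 additions
Total edits = 4 + 3 = 7

7


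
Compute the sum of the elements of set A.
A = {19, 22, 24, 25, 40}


Set A = {19, 22, 24, 25, 40}
Sum = 19 + 22 + 24 + 25 + 40 = 130

130


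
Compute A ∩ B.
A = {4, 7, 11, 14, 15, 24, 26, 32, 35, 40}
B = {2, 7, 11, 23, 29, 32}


Set A = {4, 7, 11, 14, 15, 24, 26, 32, 35, 40}
Set B = {2, 7, 11, 23, 29, 32}
A ∩ B includes only elements in both sets.
Check each element of A against B:
4 ✗, 7 ✓, 11 ✓, 14 ✗, 15 ✗, 24 ✗, 26 ✗, 32 ✓, 35 ✗, 40 ✗
A ∩ B = {7, 11, 32}

{7, 11, 32}


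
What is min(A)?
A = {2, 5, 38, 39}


Set A = {2, 5, 38, 39}
Elements in ascending order: 2, 5, 38, 39
The smallest element is 2.

2


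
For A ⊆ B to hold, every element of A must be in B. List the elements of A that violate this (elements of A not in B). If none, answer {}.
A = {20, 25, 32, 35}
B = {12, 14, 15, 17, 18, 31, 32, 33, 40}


Set A = {20, 25, 32, 35}
Set B = {12, 14, 15, 17, 18, 31, 32, 33, 40}
Check each element of A against B:
20 ∉ B (include), 25 ∉ B (include), 32 ∈ B, 35 ∉ B (include)
Elements of A not in B: {20, 25, 35}

{20, 25, 35}


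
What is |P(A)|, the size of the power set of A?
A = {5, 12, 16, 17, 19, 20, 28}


Set A = {5, 12, 16, 17, 19, 20, 28}
|A| = 7
The power set P(A) contains all subsets of A.
|P(A)| = 2^|A| = 2^7 = 128

128


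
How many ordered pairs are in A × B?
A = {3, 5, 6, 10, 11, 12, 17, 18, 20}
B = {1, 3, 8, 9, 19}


Set A = {3, 5, 6, 10, 11, 12, 17, 18, 20} has 9 elements.
Set B = {1, 3, 8, 9, 19} has 5 elements.
|A × B| = |A| × |B| = 9 × 5 = 45

45


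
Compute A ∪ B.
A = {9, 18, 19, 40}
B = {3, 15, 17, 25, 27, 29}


Set A = {9, 18, 19, 40}
Set B = {3, 15, 17, 25, 27, 29}
A ∪ B includes all elements in either set.
Elements from A: {9, 18, 19, 40}
Elements from B not already included: {3, 15, 17, 25, 27, 29}
A ∪ B = {3, 9, 15, 17, 18, 19, 25, 27, 29, 40}

{3, 9, 15, 17, 18, 19, 25, 27, 29, 40}


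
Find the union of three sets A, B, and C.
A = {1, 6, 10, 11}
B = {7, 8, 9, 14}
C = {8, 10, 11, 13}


Set A = {1, 6, 10, 11}
Set B = {7, 8, 9, 14}
Set C = {8, 10, 11, 13}
First, A ∪ B = {1, 6, 7, 8, 9, 10, 11, 14}
Then, (A ∪ B) ∪ C = {1, 6, 7, 8, 9, 10, 11, 13, 14}

{1, 6, 7, 8, 9, 10, 11, 13, 14}


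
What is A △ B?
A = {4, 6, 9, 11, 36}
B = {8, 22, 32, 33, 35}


Set A = {4, 6, 9, 11, 36}
Set B = {8, 22, 32, 33, 35}
A △ B = (A \ B) ∪ (B \ A)
Elements in A but not B: {4, 6, 9, 11, 36}
Elements in B but not A: {8, 22, 32, 33, 35}
A △ B = {4, 6, 8, 9, 11, 22, 32, 33, 35, 36}

{4, 6, 8, 9, 11, 22, 32, 33, 35, 36}


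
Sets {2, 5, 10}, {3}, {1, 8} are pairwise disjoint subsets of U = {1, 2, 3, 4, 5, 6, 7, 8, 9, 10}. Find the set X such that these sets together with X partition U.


U = {1, 2, 3, 4, 5, 6, 7, 8, 9, 10}
Shown blocks: {2, 5, 10}, {3}, {1, 8}
A partition's blocks are pairwise disjoint and cover U, so the missing block = U \ (union of shown blocks).
Union of shown blocks: {1, 2, 3, 5, 8, 10}
Missing block = U \ (union) = {4, 6, 7, 9}

{4, 6, 7, 9}


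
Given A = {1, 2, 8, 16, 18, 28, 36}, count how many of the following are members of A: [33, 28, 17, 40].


Set A = {1, 2, 8, 16, 18, 28, 36}
Candidates: [33, 28, 17, 40]
Check each candidate:
33 ∉ A, 28 ∈ A, 17 ∉ A, 40 ∉ A
Count of candidates in A: 1

1


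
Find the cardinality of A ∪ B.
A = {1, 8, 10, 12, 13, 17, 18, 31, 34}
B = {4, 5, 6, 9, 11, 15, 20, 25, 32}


Set A = {1, 8, 10, 12, 13, 17, 18, 31, 34}, |A| = 9
Set B = {4, 5, 6, 9, 11, 15, 20, 25, 32}, |B| = 9
A ∩ B = {}, |A ∩ B| = 0
|A ∪ B| = |A| + |B| - |A ∩ B| = 9 + 9 - 0 = 18

18


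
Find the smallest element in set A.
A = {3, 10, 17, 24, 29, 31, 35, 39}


Set A = {3, 10, 17, 24, 29, 31, 35, 39}
Elements in ascending order: 3, 10, 17, 24, 29, 31, 35, 39
The smallest element is 3.

3


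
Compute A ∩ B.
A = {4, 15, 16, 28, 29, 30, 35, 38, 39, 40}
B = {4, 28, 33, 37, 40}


Set A = {4, 15, 16, 28, 29, 30, 35, 38, 39, 40}
Set B = {4, 28, 33, 37, 40}
A ∩ B includes only elements in both sets.
Check each element of A against B:
4 ✓, 15 ✗, 16 ✗, 28 ✓, 29 ✗, 30 ✗, 35 ✗, 38 ✗, 39 ✗, 40 ✓
A ∩ B = {4, 28, 40}

{4, 28, 40}


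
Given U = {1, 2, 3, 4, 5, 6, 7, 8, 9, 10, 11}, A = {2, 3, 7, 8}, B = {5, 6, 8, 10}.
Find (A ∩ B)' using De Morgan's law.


U = {1, 2, 3, 4, 5, 6, 7, 8, 9, 10, 11}
A = {2, 3, 7, 8}, B = {5, 6, 8, 10}
A ∩ B = {8}
(A ∩ B)' = U \ (A ∩ B) = {1, 2, 3, 4, 5, 6, 7, 9, 10, 11}
Verification via A' ∪ B': A' = {1, 4, 5, 6, 9, 10, 11}, B' = {1, 2, 3, 4, 7, 9, 11}
A' ∪ B' = {1, 2, 3, 4, 5, 6, 7, 9, 10, 11} ✓

{1, 2, 3, 4, 5, 6, 7, 9, 10, 11}


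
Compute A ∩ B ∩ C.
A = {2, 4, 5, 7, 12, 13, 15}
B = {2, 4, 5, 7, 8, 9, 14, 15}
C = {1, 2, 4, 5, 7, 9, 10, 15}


Set A = {2, 4, 5, 7, 12, 13, 15}
Set B = {2, 4, 5, 7, 8, 9, 14, 15}
Set C = {1, 2, 4, 5, 7, 9, 10, 15}
First, A ∩ B = {2, 4, 5, 7, 15}
Then, (A ∩ B) ∩ C = {2, 4, 5, 7, 15}

{2, 4, 5, 7, 15}


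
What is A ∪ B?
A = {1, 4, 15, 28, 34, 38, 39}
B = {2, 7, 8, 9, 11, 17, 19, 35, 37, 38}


Set A = {1, 4, 15, 28, 34, 38, 39}
Set B = {2, 7, 8, 9, 11, 17, 19, 35, 37, 38}
A ∪ B includes all elements in either set.
Elements from A: {1, 4, 15, 28, 34, 38, 39}
Elements from B not already included: {2, 7, 8, 9, 11, 17, 19, 35, 37}
A ∪ B = {1, 2, 4, 7, 8, 9, 11, 15, 17, 19, 28, 34, 35, 37, 38, 39}

{1, 2, 4, 7, 8, 9, 11, 15, 17, 19, 28, 34, 35, 37, 38, 39}


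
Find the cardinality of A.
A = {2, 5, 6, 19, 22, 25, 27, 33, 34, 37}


Set A = {2, 5, 6, 19, 22, 25, 27, 33, 34, 37}
Listing elements: 2, 5, 6, 19, 22, 25, 27, 33, 34, 37
Counting: 10 elements
|A| = 10

10


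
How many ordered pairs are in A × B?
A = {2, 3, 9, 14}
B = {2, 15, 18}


Set A = {2, 3, 9, 14} has 4 elements.
Set B = {2, 15, 18} has 3 elements.
|A × B| = |A| × |B| = 4 × 3 = 12

12


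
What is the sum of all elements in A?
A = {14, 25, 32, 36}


Set A = {14, 25, 32, 36}
Sum = 14 + 25 + 32 + 36 = 107

107


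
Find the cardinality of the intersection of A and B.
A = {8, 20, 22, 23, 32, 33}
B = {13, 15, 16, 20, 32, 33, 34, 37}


Set A = {8, 20, 22, 23, 32, 33}
Set B = {13, 15, 16, 20, 32, 33, 34, 37}
A ∩ B = {20, 32, 33}
|A ∩ B| = 3

3


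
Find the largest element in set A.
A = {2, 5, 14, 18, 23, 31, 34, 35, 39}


Set A = {2, 5, 14, 18, 23, 31, 34, 35, 39}
Elements in ascending order: 2, 5, 14, 18, 23, 31, 34, 35, 39
The largest element is 39.

39


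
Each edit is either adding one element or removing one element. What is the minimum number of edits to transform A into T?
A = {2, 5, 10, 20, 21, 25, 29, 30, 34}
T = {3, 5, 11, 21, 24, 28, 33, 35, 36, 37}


Set A = {2, 5, 10, 20, 21, 25, 29, 30, 34}
Set T = {3, 5, 11, 21, 24, 28, 33, 35, 36, 37}
Elements to remove from A (in A, not in T): {2, 10, 20, 25, 29, 30, 34} → 7 removals
Elements to add to A (in T, not in A): {3, 11, 24, 28, 33, 35, 36, 37} → 8 additions
Total edits = 7 + 8 = 15

15


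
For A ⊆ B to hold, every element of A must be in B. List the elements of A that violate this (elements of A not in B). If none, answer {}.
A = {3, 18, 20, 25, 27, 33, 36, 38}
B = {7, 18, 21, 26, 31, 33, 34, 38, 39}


Set A = {3, 18, 20, 25, 27, 33, 36, 38}
Set B = {7, 18, 21, 26, 31, 33, 34, 38, 39}
Check each element of A against B:
3 ∉ B (include), 18 ∈ B, 20 ∉ B (include), 25 ∉ B (include), 27 ∉ B (include), 33 ∈ B, 36 ∉ B (include), 38 ∈ B
Elements of A not in B: {3, 20, 25, 27, 36}

{3, 20, 25, 27, 36}


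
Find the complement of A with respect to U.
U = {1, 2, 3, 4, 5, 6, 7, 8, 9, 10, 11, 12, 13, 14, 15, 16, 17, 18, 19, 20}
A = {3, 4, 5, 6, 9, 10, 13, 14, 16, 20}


Universal set U = {1, 2, 3, 4, 5, 6, 7, 8, 9, 10, 11, 12, 13, 14, 15, 16, 17, 18, 19, 20}
Set A = {3, 4, 5, 6, 9, 10, 13, 14, 16, 20}
A' = U \ A = elements in U but not in A
Checking each element of U:
1 (not in A, include), 2 (not in A, include), 3 (in A, exclude), 4 (in A, exclude), 5 (in A, exclude), 6 (in A, exclude), 7 (not in A, include), 8 (not in A, include), 9 (in A, exclude), 10 (in A, exclude), 11 (not in A, include), 12 (not in A, include), 13 (in A, exclude), 14 (in A, exclude), 15 (not in A, include), 16 (in A, exclude), 17 (not in A, include), 18 (not in A, include), 19 (not in A, include), 20 (in A, exclude)
A' = {1, 2, 7, 8, 11, 12, 15, 17, 18, 19}

{1, 2, 7, 8, 11, 12, 15, 17, 18, 19}


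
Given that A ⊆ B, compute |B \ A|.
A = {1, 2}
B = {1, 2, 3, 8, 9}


Set A = {1, 2}, |A| = 2
Set B = {1, 2, 3, 8, 9}, |B| = 5
Since A ⊆ B: B \ A = {3, 8, 9}
|B| - |A| = 5 - 2 = 3

3


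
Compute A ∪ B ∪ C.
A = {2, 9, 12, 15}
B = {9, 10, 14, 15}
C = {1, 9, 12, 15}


Set A = {2, 9, 12, 15}
Set B = {9, 10, 14, 15}
Set C = {1, 9, 12, 15}
First, A ∪ B = {2, 9, 10, 12, 14, 15}
Then, (A ∪ B) ∪ C = {1, 2, 9, 10, 12, 14, 15}

{1, 2, 9, 10, 12, 14, 15}


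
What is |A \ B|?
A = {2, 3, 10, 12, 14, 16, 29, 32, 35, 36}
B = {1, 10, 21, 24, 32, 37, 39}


Set A = {2, 3, 10, 12, 14, 16, 29, 32, 35, 36}
Set B = {1, 10, 21, 24, 32, 37, 39}
A \ B = {2, 3, 12, 14, 16, 29, 35, 36}
|A \ B| = 8

8


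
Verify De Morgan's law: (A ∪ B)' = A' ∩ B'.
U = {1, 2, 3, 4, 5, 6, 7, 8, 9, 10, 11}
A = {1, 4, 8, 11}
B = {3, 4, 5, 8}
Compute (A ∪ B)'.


U = {1, 2, 3, 4, 5, 6, 7, 8, 9, 10, 11}
A = {1, 4, 8, 11}, B = {3, 4, 5, 8}
A ∪ B = {1, 3, 4, 5, 8, 11}
(A ∪ B)' = U \ (A ∪ B) = {2, 6, 7, 9, 10}
Verification via A' ∩ B': A' = {2, 3, 5, 6, 7, 9, 10}, B' = {1, 2, 6, 7, 9, 10, 11}
A' ∩ B' = {2, 6, 7, 9, 10} ✓

{2, 6, 7, 9, 10}


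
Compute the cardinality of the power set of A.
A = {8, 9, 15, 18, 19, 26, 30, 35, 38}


Set A = {8, 9, 15, 18, 19, 26, 30, 35, 38}
|A| = 9
The power set P(A) contains all subsets of A.
|P(A)| = 2^|A| = 2^9 = 512

512


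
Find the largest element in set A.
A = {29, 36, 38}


Set A = {29, 36, 38}
Elements in ascending order: 29, 36, 38
The largest element is 38.

38


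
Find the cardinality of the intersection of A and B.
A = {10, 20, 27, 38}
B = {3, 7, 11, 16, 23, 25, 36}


Set A = {10, 20, 27, 38}
Set B = {3, 7, 11, 16, 23, 25, 36}
A ∩ B = {}
|A ∩ B| = 0

0


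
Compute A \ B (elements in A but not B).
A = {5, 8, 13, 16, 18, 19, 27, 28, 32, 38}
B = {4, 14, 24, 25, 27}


Set A = {5, 8, 13, 16, 18, 19, 27, 28, 32, 38}
Set B = {4, 14, 24, 25, 27}
A \ B includes elements in A that are not in B.
Check each element of A:
5 (not in B, keep), 8 (not in B, keep), 13 (not in B, keep), 16 (not in B, keep), 18 (not in B, keep), 19 (not in B, keep), 27 (in B, remove), 28 (not in B, keep), 32 (not in B, keep), 38 (not in B, keep)
A \ B = {5, 8, 13, 16, 18, 19, 28, 32, 38}

{5, 8, 13, 16, 18, 19, 28, 32, 38}


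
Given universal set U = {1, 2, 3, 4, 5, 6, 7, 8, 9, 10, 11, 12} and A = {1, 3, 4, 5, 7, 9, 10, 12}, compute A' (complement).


Universal set U = {1, 2, 3, 4, 5, 6, 7, 8, 9, 10, 11, 12}
Set A = {1, 3, 4, 5, 7, 9, 10, 12}
A' = U \ A = elements in U but not in A
Checking each element of U:
1 (in A, exclude), 2 (not in A, include), 3 (in A, exclude), 4 (in A, exclude), 5 (in A, exclude), 6 (not in A, include), 7 (in A, exclude), 8 (not in A, include), 9 (in A, exclude), 10 (in A, exclude), 11 (not in A, include), 12 (in A, exclude)
A' = {2, 6, 8, 11}

{2, 6, 8, 11}


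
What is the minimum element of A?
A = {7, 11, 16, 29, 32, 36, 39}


Set A = {7, 11, 16, 29, 32, 36, 39}
Elements in ascending order: 7, 11, 16, 29, 32, 36, 39
The smallest element is 7.

7


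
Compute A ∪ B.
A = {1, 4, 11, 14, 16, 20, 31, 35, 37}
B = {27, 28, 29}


Set A = {1, 4, 11, 14, 16, 20, 31, 35, 37}
Set B = {27, 28, 29}
A ∪ B includes all elements in either set.
Elements from A: {1, 4, 11, 14, 16, 20, 31, 35, 37}
Elements from B not already included: {27, 28, 29}
A ∪ B = {1, 4, 11, 14, 16, 20, 27, 28, 29, 31, 35, 37}

{1, 4, 11, 14, 16, 20, 27, 28, 29, 31, 35, 37}


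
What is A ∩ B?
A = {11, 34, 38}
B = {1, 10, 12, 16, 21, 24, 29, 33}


Set A = {11, 34, 38}
Set B = {1, 10, 12, 16, 21, 24, 29, 33}
A ∩ B includes only elements in both sets.
Check each element of A against B:
11 ✗, 34 ✗, 38 ✗
A ∩ B = {}

{}


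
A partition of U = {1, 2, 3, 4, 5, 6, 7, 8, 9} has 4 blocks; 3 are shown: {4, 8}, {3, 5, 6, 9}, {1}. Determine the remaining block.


U = {1, 2, 3, 4, 5, 6, 7, 8, 9}
Shown blocks: {4, 8}, {3, 5, 6, 9}, {1}
A partition's blocks are pairwise disjoint and cover U, so the missing block = U \ (union of shown blocks).
Union of shown blocks: {1, 3, 4, 5, 6, 8, 9}
Missing block = U \ (union) = {2, 7}

{2, 7}


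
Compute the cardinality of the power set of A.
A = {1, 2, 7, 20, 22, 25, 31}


Set A = {1, 2, 7, 20, 22, 25, 31}
|A| = 7
The power set P(A) contains all subsets of A.
|P(A)| = 2^|A| = 2^7 = 128

128


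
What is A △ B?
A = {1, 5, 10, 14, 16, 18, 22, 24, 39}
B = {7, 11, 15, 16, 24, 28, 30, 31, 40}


Set A = {1, 5, 10, 14, 16, 18, 22, 24, 39}
Set B = {7, 11, 15, 16, 24, 28, 30, 31, 40}
A △ B = (A \ B) ∪ (B \ A)
Elements in A but not B: {1, 5, 10, 14, 18, 22, 39}
Elements in B but not A: {7, 11, 15, 28, 30, 31, 40}
A △ B = {1, 5, 7, 10, 11, 14, 15, 18, 22, 28, 30, 31, 39, 40}

{1, 5, 7, 10, 11, 14, 15, 18, 22, 28, 30, 31, 39, 40}


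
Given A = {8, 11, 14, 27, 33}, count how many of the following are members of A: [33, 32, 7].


Set A = {8, 11, 14, 27, 33}
Candidates: [33, 32, 7]
Check each candidate:
33 ∈ A, 32 ∉ A, 7 ∉ A
Count of candidates in A: 1

1


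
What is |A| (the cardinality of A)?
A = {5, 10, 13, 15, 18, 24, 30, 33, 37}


Set A = {5, 10, 13, 15, 18, 24, 30, 33, 37}
Listing elements: 5, 10, 13, 15, 18, 24, 30, 33, 37
Counting: 9 elements
|A| = 9

9


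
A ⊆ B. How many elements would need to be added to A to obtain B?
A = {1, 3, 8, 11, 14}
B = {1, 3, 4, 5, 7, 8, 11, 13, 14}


Set A = {1, 3, 8, 11, 14}, |A| = 5
Set B = {1, 3, 4, 5, 7, 8, 11, 13, 14}, |B| = 9
Since A ⊆ B: B \ A = {4, 5, 7, 13}
|B| - |A| = 9 - 5 = 4

4


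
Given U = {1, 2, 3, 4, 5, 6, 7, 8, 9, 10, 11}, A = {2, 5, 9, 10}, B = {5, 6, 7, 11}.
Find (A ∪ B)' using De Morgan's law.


U = {1, 2, 3, 4, 5, 6, 7, 8, 9, 10, 11}
A = {2, 5, 9, 10}, B = {5, 6, 7, 11}
A ∪ B = {2, 5, 6, 7, 9, 10, 11}
(A ∪ B)' = U \ (A ∪ B) = {1, 3, 4, 8}
Verification via A' ∩ B': A' = {1, 3, 4, 6, 7, 8, 11}, B' = {1, 2, 3, 4, 8, 9, 10}
A' ∩ B' = {1, 3, 4, 8} ✓

{1, 3, 4, 8}


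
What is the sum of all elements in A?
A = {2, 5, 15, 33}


Set A = {2, 5, 15, 33}
Sum = 2 + 5 + 15 + 33 = 55

55


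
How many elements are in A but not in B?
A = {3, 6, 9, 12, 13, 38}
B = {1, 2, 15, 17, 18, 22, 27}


Set A = {3, 6, 9, 12, 13, 38}
Set B = {1, 2, 15, 17, 18, 22, 27}
A \ B = {3, 6, 9, 12, 13, 38}
|A \ B| = 6

6


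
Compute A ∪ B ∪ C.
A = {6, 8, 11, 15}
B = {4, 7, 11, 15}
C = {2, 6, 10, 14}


Set A = {6, 8, 11, 15}
Set B = {4, 7, 11, 15}
Set C = {2, 6, 10, 14}
First, A ∪ B = {4, 6, 7, 8, 11, 15}
Then, (A ∪ B) ∪ C = {2, 4, 6, 7, 8, 10, 11, 14, 15}

{2, 4, 6, 7, 8, 10, 11, 14, 15}


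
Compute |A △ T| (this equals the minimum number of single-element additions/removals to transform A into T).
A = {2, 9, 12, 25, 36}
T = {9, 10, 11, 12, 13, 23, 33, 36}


Set A = {2, 9, 12, 25, 36}
Set T = {9, 10, 11, 12, 13, 23, 33, 36}
Elements to remove from A (in A, not in T): {2, 25} → 2 removals
Elements to add to A (in T, not in A): {10, 11, 13, 23, 33} → 5 additions
Total edits = 2 + 5 = 7

7


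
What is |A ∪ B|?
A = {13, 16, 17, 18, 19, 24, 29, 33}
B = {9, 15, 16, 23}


Set A = {13, 16, 17, 18, 19, 24, 29, 33}, |A| = 8
Set B = {9, 15, 16, 23}, |B| = 4
A ∩ B = {16}, |A ∩ B| = 1
|A ∪ B| = |A| + |B| - |A ∩ B| = 8 + 4 - 1 = 11

11


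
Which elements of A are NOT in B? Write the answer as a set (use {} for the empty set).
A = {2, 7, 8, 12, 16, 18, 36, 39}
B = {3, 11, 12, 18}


Set A = {2, 7, 8, 12, 16, 18, 36, 39}
Set B = {3, 11, 12, 18}
Check each element of A against B:
2 ∉ B (include), 7 ∉ B (include), 8 ∉ B (include), 12 ∈ B, 16 ∉ B (include), 18 ∈ B, 36 ∉ B (include), 39 ∉ B (include)
Elements of A not in B: {2, 7, 8, 16, 36, 39}

{2, 7, 8, 16, 36, 39}


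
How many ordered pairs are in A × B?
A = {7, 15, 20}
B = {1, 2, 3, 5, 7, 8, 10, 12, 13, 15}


Set A = {7, 15, 20} has 3 elements.
Set B = {1, 2, 3, 5, 7, 8, 10, 12, 13, 15} has 10 elements.
|A × B| = |A| × |B| = 3 × 10 = 30

30


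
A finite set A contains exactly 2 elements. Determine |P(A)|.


The set has 2 elements.
The power set contains all possible subsets.
|P(A)| = 2^|A| = 2^2 = 4

4


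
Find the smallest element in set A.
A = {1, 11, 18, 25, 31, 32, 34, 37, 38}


Set A = {1, 11, 18, 25, 31, 32, 34, 37, 38}
Elements in ascending order: 1, 11, 18, 25, 31, 32, 34, 37, 38
The smallest element is 1.

1


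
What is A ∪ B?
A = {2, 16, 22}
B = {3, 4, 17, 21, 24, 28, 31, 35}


Set A = {2, 16, 22}
Set B = {3, 4, 17, 21, 24, 28, 31, 35}
A ∪ B includes all elements in either set.
Elements from A: {2, 16, 22}
Elements from B not already included: {3, 4, 17, 21, 24, 28, 31, 35}
A ∪ B = {2, 3, 4, 16, 17, 21, 22, 24, 28, 31, 35}

{2, 3, 4, 16, 17, 21, 22, 24, 28, 31, 35}


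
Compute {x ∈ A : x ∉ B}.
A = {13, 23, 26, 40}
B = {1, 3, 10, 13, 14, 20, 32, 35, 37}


Set A = {13, 23, 26, 40}
Set B = {1, 3, 10, 13, 14, 20, 32, 35, 37}
Check each element of A against B:
13 ∈ B, 23 ∉ B (include), 26 ∉ B (include), 40 ∉ B (include)
Elements of A not in B: {23, 26, 40}

{23, 26, 40}


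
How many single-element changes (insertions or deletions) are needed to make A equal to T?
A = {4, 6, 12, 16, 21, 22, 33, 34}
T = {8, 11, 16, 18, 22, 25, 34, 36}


Set A = {4, 6, 12, 16, 21, 22, 33, 34}
Set T = {8, 11, 16, 18, 22, 25, 34, 36}
Elements to remove from A (in A, not in T): {4, 6, 12, 21, 33} → 5 removals
Elements to add to A (in T, not in A): {8, 11, 18, 25, 36} → 5 additions
Total edits = 5 + 5 = 10

10


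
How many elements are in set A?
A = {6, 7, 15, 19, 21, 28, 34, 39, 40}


Set A = {6, 7, 15, 19, 21, 28, 34, 39, 40}
Listing elements: 6, 7, 15, 19, 21, 28, 34, 39, 40
Counting: 9 elements
|A| = 9

9


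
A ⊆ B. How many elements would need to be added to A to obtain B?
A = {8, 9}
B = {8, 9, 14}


Set A = {8, 9}, |A| = 2
Set B = {8, 9, 14}, |B| = 3
Since A ⊆ B: B \ A = {14}
|B| - |A| = 3 - 2 = 1

1


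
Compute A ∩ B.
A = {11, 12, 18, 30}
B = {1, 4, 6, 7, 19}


Set A = {11, 12, 18, 30}
Set B = {1, 4, 6, 7, 19}
A ∩ B includes only elements in both sets.
Check each element of A against B:
11 ✗, 12 ✗, 18 ✗, 30 ✗
A ∩ B = {}

{}


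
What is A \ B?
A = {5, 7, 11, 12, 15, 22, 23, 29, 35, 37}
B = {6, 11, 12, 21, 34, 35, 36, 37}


Set A = {5, 7, 11, 12, 15, 22, 23, 29, 35, 37}
Set B = {6, 11, 12, 21, 34, 35, 36, 37}
A \ B includes elements in A that are not in B.
Check each element of A:
5 (not in B, keep), 7 (not in B, keep), 11 (in B, remove), 12 (in B, remove), 15 (not in B, keep), 22 (not in B, keep), 23 (not in B, keep), 29 (not in B, keep), 35 (in B, remove), 37 (in B, remove)
A \ B = {5, 7, 15, 22, 23, 29}

{5, 7, 15, 22, 23, 29}


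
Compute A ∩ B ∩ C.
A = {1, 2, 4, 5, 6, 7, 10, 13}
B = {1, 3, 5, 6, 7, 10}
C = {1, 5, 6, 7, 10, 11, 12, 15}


Set A = {1, 2, 4, 5, 6, 7, 10, 13}
Set B = {1, 3, 5, 6, 7, 10}
Set C = {1, 5, 6, 7, 10, 11, 12, 15}
First, A ∩ B = {1, 5, 6, 7, 10}
Then, (A ∩ B) ∩ C = {1, 5, 6, 7, 10}

{1, 5, 6, 7, 10}


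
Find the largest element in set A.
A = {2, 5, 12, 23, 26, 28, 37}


Set A = {2, 5, 12, 23, 26, 28, 37}
Elements in ascending order: 2, 5, 12, 23, 26, 28, 37
The largest element is 37.

37


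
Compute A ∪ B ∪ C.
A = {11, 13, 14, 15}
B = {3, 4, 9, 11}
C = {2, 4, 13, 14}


Set A = {11, 13, 14, 15}
Set B = {3, 4, 9, 11}
Set C = {2, 4, 13, 14}
First, A ∪ B = {3, 4, 9, 11, 13, 14, 15}
Then, (A ∪ B) ∪ C = {2, 3, 4, 9, 11, 13, 14, 15}

{2, 3, 4, 9, 11, 13, 14, 15}


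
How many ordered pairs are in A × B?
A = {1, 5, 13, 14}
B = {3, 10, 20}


Set A = {1, 5, 13, 14} has 4 elements.
Set B = {3, 10, 20} has 3 elements.
|A × B| = |A| × |B| = 4 × 3 = 12

12


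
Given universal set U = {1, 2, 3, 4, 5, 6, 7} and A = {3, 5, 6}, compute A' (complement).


Universal set U = {1, 2, 3, 4, 5, 6, 7}
Set A = {3, 5, 6}
A' = U \ A = elements in U but not in A
Checking each element of U:
1 (not in A, include), 2 (not in A, include), 3 (in A, exclude), 4 (not in A, include), 5 (in A, exclude), 6 (in A, exclude), 7 (not in A, include)
A' = {1, 2, 4, 7}

{1, 2, 4, 7}


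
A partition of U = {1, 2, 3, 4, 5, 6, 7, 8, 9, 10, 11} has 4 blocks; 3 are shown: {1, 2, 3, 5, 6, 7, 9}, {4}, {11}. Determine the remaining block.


U = {1, 2, 3, 4, 5, 6, 7, 8, 9, 10, 11}
Shown blocks: {1, 2, 3, 5, 6, 7, 9}, {4}, {11}
A partition's blocks are pairwise disjoint and cover U, so the missing block = U \ (union of shown blocks).
Union of shown blocks: {1, 2, 3, 4, 5, 6, 7, 9, 11}
Missing block = U \ (union) = {8, 10}

{8, 10}


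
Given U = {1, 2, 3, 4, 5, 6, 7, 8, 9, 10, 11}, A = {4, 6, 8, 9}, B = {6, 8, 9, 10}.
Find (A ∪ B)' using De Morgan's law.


U = {1, 2, 3, 4, 5, 6, 7, 8, 9, 10, 11}
A = {4, 6, 8, 9}, B = {6, 8, 9, 10}
A ∪ B = {4, 6, 8, 9, 10}
(A ∪ B)' = U \ (A ∪ B) = {1, 2, 3, 5, 7, 11}
Verification via A' ∩ B': A' = {1, 2, 3, 5, 7, 10, 11}, B' = {1, 2, 3, 4, 5, 7, 11}
A' ∩ B' = {1, 2, 3, 5, 7, 11} ✓

{1, 2, 3, 5, 7, 11}


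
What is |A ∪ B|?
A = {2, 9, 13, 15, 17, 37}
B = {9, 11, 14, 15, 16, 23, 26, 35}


Set A = {2, 9, 13, 15, 17, 37}, |A| = 6
Set B = {9, 11, 14, 15, 16, 23, 26, 35}, |B| = 8
A ∩ B = {9, 15}, |A ∩ B| = 2
|A ∪ B| = |A| + |B| - |A ∩ B| = 6 + 8 - 2 = 12

12


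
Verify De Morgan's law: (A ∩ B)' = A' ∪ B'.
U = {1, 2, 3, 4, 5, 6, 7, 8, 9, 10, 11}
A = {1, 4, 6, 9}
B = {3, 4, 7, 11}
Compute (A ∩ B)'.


U = {1, 2, 3, 4, 5, 6, 7, 8, 9, 10, 11}
A = {1, 4, 6, 9}, B = {3, 4, 7, 11}
A ∩ B = {4}
(A ∩ B)' = U \ (A ∩ B) = {1, 2, 3, 5, 6, 7, 8, 9, 10, 11}
Verification via A' ∪ B': A' = {2, 3, 5, 7, 8, 10, 11}, B' = {1, 2, 5, 6, 8, 9, 10}
A' ∪ B' = {1, 2, 3, 5, 6, 7, 8, 9, 10, 11} ✓

{1, 2, 3, 5, 6, 7, 8, 9, 10, 11}


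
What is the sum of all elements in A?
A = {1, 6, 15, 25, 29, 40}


Set A = {1, 6, 15, 25, 29, 40}
Sum = 1 + 6 + 15 + 25 + 29 + 40 = 116

116


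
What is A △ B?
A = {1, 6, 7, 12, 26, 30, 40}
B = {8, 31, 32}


Set A = {1, 6, 7, 12, 26, 30, 40}
Set B = {8, 31, 32}
A △ B = (A \ B) ∪ (B \ A)
Elements in A but not B: {1, 6, 7, 12, 26, 30, 40}
Elements in B but not A: {8, 31, 32}
A △ B = {1, 6, 7, 8, 12, 26, 30, 31, 32, 40}

{1, 6, 7, 8, 12, 26, 30, 31, 32, 40}


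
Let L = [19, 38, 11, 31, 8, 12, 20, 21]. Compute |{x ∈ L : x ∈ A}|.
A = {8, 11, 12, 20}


Set A = {8, 11, 12, 20}
Candidates: [19, 38, 11, 31, 8, 12, 20, 21]
Check each candidate:
19 ∉ A, 38 ∉ A, 11 ∈ A, 31 ∉ A, 8 ∈ A, 12 ∈ A, 20 ∈ A, 21 ∉ A
Count of candidates in A: 4

4


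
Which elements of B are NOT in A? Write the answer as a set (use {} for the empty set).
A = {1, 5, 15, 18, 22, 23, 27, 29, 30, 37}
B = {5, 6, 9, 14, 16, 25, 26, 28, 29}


Set A = {1, 5, 15, 18, 22, 23, 27, 29, 30, 37}
Set B = {5, 6, 9, 14, 16, 25, 26, 28, 29}
Check each element of B against A:
5 ∈ A, 6 ∉ A (include), 9 ∉ A (include), 14 ∉ A (include), 16 ∉ A (include), 25 ∉ A (include), 26 ∉ A (include), 28 ∉ A (include), 29 ∈ A
Elements of B not in A: {6, 9, 14, 16, 25, 26, 28}

{6, 9, 14, 16, 25, 26, 28}


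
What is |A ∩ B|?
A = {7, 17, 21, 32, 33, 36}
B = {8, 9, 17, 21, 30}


Set A = {7, 17, 21, 32, 33, 36}
Set B = {8, 9, 17, 21, 30}
A ∩ B = {17, 21}
|A ∩ B| = 2

2


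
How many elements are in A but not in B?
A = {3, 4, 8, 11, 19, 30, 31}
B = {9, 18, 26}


Set A = {3, 4, 8, 11, 19, 30, 31}
Set B = {9, 18, 26}
A \ B = {3, 4, 8, 11, 19, 30, 31}
|A \ B| = 7

7


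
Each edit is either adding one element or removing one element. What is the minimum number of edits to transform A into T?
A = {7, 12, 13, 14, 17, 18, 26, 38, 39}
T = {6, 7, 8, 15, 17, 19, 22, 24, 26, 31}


Set A = {7, 12, 13, 14, 17, 18, 26, 38, 39}
Set T = {6, 7, 8, 15, 17, 19, 22, 24, 26, 31}
Elements to remove from A (in A, not in T): {12, 13, 14, 18, 38, 39} → 6 removals
Elements to add to A (in T, not in A): {6, 8, 15, 19, 22, 24, 31} → 7 additions
Total edits = 6 + 7 = 13

13


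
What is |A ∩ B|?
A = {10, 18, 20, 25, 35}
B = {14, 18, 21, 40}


Set A = {10, 18, 20, 25, 35}
Set B = {14, 18, 21, 40}
A ∩ B = {18}
|A ∩ B| = 1

1


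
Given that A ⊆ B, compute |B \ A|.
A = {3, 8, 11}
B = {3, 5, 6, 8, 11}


Set A = {3, 8, 11}, |A| = 3
Set B = {3, 5, 6, 8, 11}, |B| = 5
Since A ⊆ B: B \ A = {5, 6}
|B| - |A| = 5 - 3 = 2

2


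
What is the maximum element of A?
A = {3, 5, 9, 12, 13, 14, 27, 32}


Set A = {3, 5, 9, 12, 13, 14, 27, 32}
Elements in ascending order: 3, 5, 9, 12, 13, 14, 27, 32
The largest element is 32.

32


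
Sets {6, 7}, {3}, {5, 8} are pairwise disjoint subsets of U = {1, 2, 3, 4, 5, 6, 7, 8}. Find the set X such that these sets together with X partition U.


U = {1, 2, 3, 4, 5, 6, 7, 8}
Shown blocks: {6, 7}, {3}, {5, 8}
A partition's blocks are pairwise disjoint and cover U, so the missing block = U \ (union of shown blocks).
Union of shown blocks: {3, 5, 6, 7, 8}
Missing block = U \ (union) = {1, 2, 4}

{1, 2, 4}


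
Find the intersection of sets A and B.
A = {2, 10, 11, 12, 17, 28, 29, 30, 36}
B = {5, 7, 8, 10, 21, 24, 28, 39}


Set A = {2, 10, 11, 12, 17, 28, 29, 30, 36}
Set B = {5, 7, 8, 10, 21, 24, 28, 39}
A ∩ B includes only elements in both sets.
Check each element of A against B:
2 ✗, 10 ✓, 11 ✗, 12 ✗, 17 ✗, 28 ✓, 29 ✗, 30 ✗, 36 ✗
A ∩ B = {10, 28}

{10, 28}


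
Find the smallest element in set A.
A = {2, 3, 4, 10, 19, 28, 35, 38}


Set A = {2, 3, 4, 10, 19, 28, 35, 38}
Elements in ascending order: 2, 3, 4, 10, 19, 28, 35, 38
The smallest element is 2.

2


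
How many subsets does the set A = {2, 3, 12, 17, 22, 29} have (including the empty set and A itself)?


Set A = {2, 3, 12, 17, 22, 29}
|A| = 6
The power set P(A) contains all subsets of A.
|P(A)| = 2^|A| = 2^6 = 64

64


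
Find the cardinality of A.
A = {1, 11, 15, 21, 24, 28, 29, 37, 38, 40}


Set A = {1, 11, 15, 21, 24, 28, 29, 37, 38, 40}
Listing elements: 1, 11, 15, 21, 24, 28, 29, 37, 38, 40
Counting: 10 elements
|A| = 10

10


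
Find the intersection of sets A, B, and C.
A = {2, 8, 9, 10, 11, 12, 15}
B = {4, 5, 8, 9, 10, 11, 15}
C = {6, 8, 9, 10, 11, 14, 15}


Set A = {2, 8, 9, 10, 11, 12, 15}
Set B = {4, 5, 8, 9, 10, 11, 15}
Set C = {6, 8, 9, 10, 11, 14, 15}
First, A ∩ B = {8, 9, 10, 11, 15}
Then, (A ∩ B) ∩ C = {8, 9, 10, 11, 15}

{8, 9, 10, 11, 15}


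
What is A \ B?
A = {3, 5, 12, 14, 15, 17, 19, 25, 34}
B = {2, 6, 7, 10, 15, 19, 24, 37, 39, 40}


Set A = {3, 5, 12, 14, 15, 17, 19, 25, 34}
Set B = {2, 6, 7, 10, 15, 19, 24, 37, 39, 40}
A \ B includes elements in A that are not in B.
Check each element of A:
3 (not in B, keep), 5 (not in B, keep), 12 (not in B, keep), 14 (not in B, keep), 15 (in B, remove), 17 (not in B, keep), 19 (in B, remove), 25 (not in B, keep), 34 (not in B, keep)
A \ B = {3, 5, 12, 14, 17, 25, 34}

{3, 5, 12, 14, 17, 25, 34}


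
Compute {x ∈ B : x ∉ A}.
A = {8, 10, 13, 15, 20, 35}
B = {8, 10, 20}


Set A = {8, 10, 13, 15, 20, 35}
Set B = {8, 10, 20}
Check each element of B against A:
8 ∈ A, 10 ∈ A, 20 ∈ A
Elements of B not in A: {}

{}


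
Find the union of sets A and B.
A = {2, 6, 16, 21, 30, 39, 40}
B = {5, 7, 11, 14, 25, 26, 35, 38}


Set A = {2, 6, 16, 21, 30, 39, 40}
Set B = {5, 7, 11, 14, 25, 26, 35, 38}
A ∪ B includes all elements in either set.
Elements from A: {2, 6, 16, 21, 30, 39, 40}
Elements from B not already included: {5, 7, 11, 14, 25, 26, 35, 38}
A ∪ B = {2, 5, 6, 7, 11, 14, 16, 21, 25, 26, 30, 35, 38, 39, 40}

{2, 5, 6, 7, 11, 14, 16, 21, 25, 26, 30, 35, 38, 39, 40}


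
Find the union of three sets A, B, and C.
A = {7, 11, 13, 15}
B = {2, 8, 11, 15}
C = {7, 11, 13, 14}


Set A = {7, 11, 13, 15}
Set B = {2, 8, 11, 15}
Set C = {7, 11, 13, 14}
First, A ∪ B = {2, 7, 8, 11, 13, 15}
Then, (A ∪ B) ∪ C = {2, 7, 8, 11, 13, 14, 15}

{2, 7, 8, 11, 13, 14, 15}


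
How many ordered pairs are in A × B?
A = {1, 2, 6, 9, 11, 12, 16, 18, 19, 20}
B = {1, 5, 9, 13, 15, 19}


Set A = {1, 2, 6, 9, 11, 12, 16, 18, 19, 20} has 10 elements.
Set B = {1, 5, 9, 13, 15, 19} has 6 elements.
|A × B| = |A| × |B| = 10 × 6 = 60

60


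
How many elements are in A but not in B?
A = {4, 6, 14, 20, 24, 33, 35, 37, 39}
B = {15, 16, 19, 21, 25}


Set A = {4, 6, 14, 20, 24, 33, 35, 37, 39}
Set B = {15, 16, 19, 21, 25}
A \ B = {4, 6, 14, 20, 24, 33, 35, 37, 39}
|A \ B| = 9

9


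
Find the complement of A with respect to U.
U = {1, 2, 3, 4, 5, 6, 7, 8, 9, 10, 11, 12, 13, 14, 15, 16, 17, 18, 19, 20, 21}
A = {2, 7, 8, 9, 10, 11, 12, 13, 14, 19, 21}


Universal set U = {1, 2, 3, 4, 5, 6, 7, 8, 9, 10, 11, 12, 13, 14, 15, 16, 17, 18, 19, 20, 21}
Set A = {2, 7, 8, 9, 10, 11, 12, 13, 14, 19, 21}
A' = U \ A = elements in U but not in A
Checking each element of U:
1 (not in A, include), 2 (in A, exclude), 3 (not in A, include), 4 (not in A, include), 5 (not in A, include), 6 (not in A, include), 7 (in A, exclude), 8 (in A, exclude), 9 (in A, exclude), 10 (in A, exclude), 11 (in A, exclude), 12 (in A, exclude), 13 (in A, exclude), 14 (in A, exclude), 15 (not in A, include), 16 (not in A, include), 17 (not in A, include), 18 (not in A, include), 19 (in A, exclude), 20 (not in A, include), 21 (in A, exclude)
A' = {1, 3, 4, 5, 6, 15, 16, 17, 18, 20}

{1, 3, 4, 5, 6, 15, 16, 17, 18, 20}


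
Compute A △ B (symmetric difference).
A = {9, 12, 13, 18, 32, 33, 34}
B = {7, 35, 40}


Set A = {9, 12, 13, 18, 32, 33, 34}
Set B = {7, 35, 40}
A △ B = (A \ B) ∪ (B \ A)
Elements in A but not B: {9, 12, 13, 18, 32, 33, 34}
Elements in B but not A: {7, 35, 40}
A △ B = {7, 9, 12, 13, 18, 32, 33, 34, 35, 40}

{7, 9, 12, 13, 18, 32, 33, 34, 35, 40}


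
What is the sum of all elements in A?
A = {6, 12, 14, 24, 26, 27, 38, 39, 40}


Set A = {6, 12, 14, 24, 26, 27, 38, 39, 40}
Sum = 6 + 12 + 14 + 24 + 26 + 27 + 38 + 39 + 40 = 226

226


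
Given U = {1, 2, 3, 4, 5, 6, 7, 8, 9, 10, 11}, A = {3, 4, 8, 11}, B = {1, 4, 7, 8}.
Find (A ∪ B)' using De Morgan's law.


U = {1, 2, 3, 4, 5, 6, 7, 8, 9, 10, 11}
A = {3, 4, 8, 11}, B = {1, 4, 7, 8}
A ∪ B = {1, 3, 4, 7, 8, 11}
(A ∪ B)' = U \ (A ∪ B) = {2, 5, 6, 9, 10}
Verification via A' ∩ B': A' = {1, 2, 5, 6, 7, 9, 10}, B' = {2, 3, 5, 6, 9, 10, 11}
A' ∩ B' = {2, 5, 6, 9, 10} ✓

{2, 5, 6, 9, 10}


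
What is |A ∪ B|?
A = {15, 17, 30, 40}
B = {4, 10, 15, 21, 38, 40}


Set A = {15, 17, 30, 40}, |A| = 4
Set B = {4, 10, 15, 21, 38, 40}, |B| = 6
A ∩ B = {15, 40}, |A ∩ B| = 2
|A ∪ B| = |A| + |B| - |A ∩ B| = 4 + 6 - 2 = 8

8


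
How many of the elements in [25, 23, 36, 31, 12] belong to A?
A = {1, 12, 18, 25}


Set A = {1, 12, 18, 25}
Candidates: [25, 23, 36, 31, 12]
Check each candidate:
25 ∈ A, 23 ∉ A, 36 ∉ A, 31 ∉ A, 12 ∈ A
Count of candidates in A: 2

2


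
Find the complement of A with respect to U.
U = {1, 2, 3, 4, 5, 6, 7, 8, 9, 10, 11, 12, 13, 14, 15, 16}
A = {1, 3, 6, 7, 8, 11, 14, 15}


Universal set U = {1, 2, 3, 4, 5, 6, 7, 8, 9, 10, 11, 12, 13, 14, 15, 16}
Set A = {1, 3, 6, 7, 8, 11, 14, 15}
A' = U \ A = elements in U but not in A
Checking each element of U:
1 (in A, exclude), 2 (not in A, include), 3 (in A, exclude), 4 (not in A, include), 5 (not in A, include), 6 (in A, exclude), 7 (in A, exclude), 8 (in A, exclude), 9 (not in A, include), 10 (not in A, include), 11 (in A, exclude), 12 (not in A, include), 13 (not in A, include), 14 (in A, exclude), 15 (in A, exclude), 16 (not in A, include)
A' = {2, 4, 5, 9, 10, 12, 13, 16}

{2, 4, 5, 9, 10, 12, 13, 16}


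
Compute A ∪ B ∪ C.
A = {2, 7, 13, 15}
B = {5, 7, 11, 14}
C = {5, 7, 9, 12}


Set A = {2, 7, 13, 15}
Set B = {5, 7, 11, 14}
Set C = {5, 7, 9, 12}
First, A ∪ B = {2, 5, 7, 11, 13, 14, 15}
Then, (A ∪ B) ∪ C = {2, 5, 7, 9, 11, 12, 13, 14, 15}

{2, 5, 7, 9, 11, 12, 13, 14, 15}


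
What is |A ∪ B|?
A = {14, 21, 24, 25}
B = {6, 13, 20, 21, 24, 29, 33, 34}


Set A = {14, 21, 24, 25}, |A| = 4
Set B = {6, 13, 20, 21, 24, 29, 33, 34}, |B| = 8
A ∩ B = {21, 24}, |A ∩ B| = 2
|A ∪ B| = |A| + |B| - |A ∩ B| = 4 + 8 - 2 = 10

10


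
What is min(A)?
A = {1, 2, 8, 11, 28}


Set A = {1, 2, 8, 11, 28}
Elements in ascending order: 1, 2, 8, 11, 28
The smallest element is 1.

1


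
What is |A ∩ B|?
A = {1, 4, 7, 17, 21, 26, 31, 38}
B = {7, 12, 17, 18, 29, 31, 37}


Set A = {1, 4, 7, 17, 21, 26, 31, 38}
Set B = {7, 12, 17, 18, 29, 31, 37}
A ∩ B = {7, 17, 31}
|A ∩ B| = 3

3


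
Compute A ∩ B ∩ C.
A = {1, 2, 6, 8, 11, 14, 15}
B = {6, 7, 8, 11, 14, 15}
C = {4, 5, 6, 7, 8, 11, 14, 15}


Set A = {1, 2, 6, 8, 11, 14, 15}
Set B = {6, 7, 8, 11, 14, 15}
Set C = {4, 5, 6, 7, 8, 11, 14, 15}
First, A ∩ B = {6, 8, 11, 14, 15}
Then, (A ∩ B) ∩ C = {6, 8, 11, 14, 15}

{6, 8, 11, 14, 15}


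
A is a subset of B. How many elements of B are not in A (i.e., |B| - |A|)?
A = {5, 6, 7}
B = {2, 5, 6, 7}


Set A = {5, 6, 7}, |A| = 3
Set B = {2, 5, 6, 7}, |B| = 4
Since A ⊆ B: B \ A = {2}
|B| - |A| = 4 - 3 = 1

1


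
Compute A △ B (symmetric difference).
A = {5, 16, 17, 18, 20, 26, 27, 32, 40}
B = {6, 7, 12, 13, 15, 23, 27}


Set A = {5, 16, 17, 18, 20, 26, 27, 32, 40}
Set B = {6, 7, 12, 13, 15, 23, 27}
A △ B = (A \ B) ∪ (B \ A)
Elements in A but not B: {5, 16, 17, 18, 20, 26, 32, 40}
Elements in B but not A: {6, 7, 12, 13, 15, 23}
A △ B = {5, 6, 7, 12, 13, 15, 16, 17, 18, 20, 23, 26, 32, 40}

{5, 6, 7, 12, 13, 15, 16, 17, 18, 20, 23, 26, 32, 40}


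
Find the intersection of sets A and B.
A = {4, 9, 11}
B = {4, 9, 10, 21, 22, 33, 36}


Set A = {4, 9, 11}
Set B = {4, 9, 10, 21, 22, 33, 36}
A ∩ B includes only elements in both sets.
Check each element of A against B:
4 ✓, 9 ✓, 11 ✗
A ∩ B = {4, 9}

{4, 9}


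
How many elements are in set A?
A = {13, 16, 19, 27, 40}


Set A = {13, 16, 19, 27, 40}
Listing elements: 13, 16, 19, 27, 40
Counting: 5 elements
|A| = 5

5


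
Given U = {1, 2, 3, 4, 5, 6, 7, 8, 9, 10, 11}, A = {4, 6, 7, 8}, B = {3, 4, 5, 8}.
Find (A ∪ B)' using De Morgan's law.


U = {1, 2, 3, 4, 5, 6, 7, 8, 9, 10, 11}
A = {4, 6, 7, 8}, B = {3, 4, 5, 8}
A ∪ B = {3, 4, 5, 6, 7, 8}
(A ∪ B)' = U \ (A ∪ B) = {1, 2, 9, 10, 11}
Verification via A' ∩ B': A' = {1, 2, 3, 5, 9, 10, 11}, B' = {1, 2, 6, 7, 9, 10, 11}
A' ∩ B' = {1, 2, 9, 10, 11} ✓

{1, 2, 9, 10, 11}


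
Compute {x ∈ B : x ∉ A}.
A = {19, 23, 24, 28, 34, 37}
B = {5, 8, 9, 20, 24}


Set A = {19, 23, 24, 28, 34, 37}
Set B = {5, 8, 9, 20, 24}
Check each element of B against A:
5 ∉ A (include), 8 ∉ A (include), 9 ∉ A (include), 20 ∉ A (include), 24 ∈ A
Elements of B not in A: {5, 8, 9, 20}

{5, 8, 9, 20}


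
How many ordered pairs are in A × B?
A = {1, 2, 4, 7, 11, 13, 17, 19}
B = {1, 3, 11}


Set A = {1, 2, 4, 7, 11, 13, 17, 19} has 8 elements.
Set B = {1, 3, 11} has 3 elements.
|A × B| = |A| × |B| = 8 × 3 = 24

24


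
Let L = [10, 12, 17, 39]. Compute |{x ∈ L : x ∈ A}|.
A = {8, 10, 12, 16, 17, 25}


Set A = {8, 10, 12, 16, 17, 25}
Candidates: [10, 12, 17, 39]
Check each candidate:
10 ∈ A, 12 ∈ A, 17 ∈ A, 39 ∉ A
Count of candidates in A: 3

3


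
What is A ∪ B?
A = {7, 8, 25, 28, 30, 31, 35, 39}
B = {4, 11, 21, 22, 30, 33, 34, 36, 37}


Set A = {7, 8, 25, 28, 30, 31, 35, 39}
Set B = {4, 11, 21, 22, 30, 33, 34, 36, 37}
A ∪ B includes all elements in either set.
Elements from A: {7, 8, 25, 28, 30, 31, 35, 39}
Elements from B not already included: {4, 11, 21, 22, 33, 34, 36, 37}
A ∪ B = {4, 7, 8, 11, 21, 22, 25, 28, 30, 31, 33, 34, 35, 36, 37, 39}

{4, 7, 8, 11, 21, 22, 25, 28, 30, 31, 33, 34, 35, 36, 37, 39}


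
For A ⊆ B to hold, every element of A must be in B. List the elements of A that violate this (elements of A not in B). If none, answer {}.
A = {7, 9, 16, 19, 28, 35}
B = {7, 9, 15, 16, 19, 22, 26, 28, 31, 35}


Set A = {7, 9, 16, 19, 28, 35}
Set B = {7, 9, 15, 16, 19, 22, 26, 28, 31, 35}
Check each element of A against B:
7 ∈ B, 9 ∈ B, 16 ∈ B, 19 ∈ B, 28 ∈ B, 35 ∈ B
Elements of A not in B: {}

{}


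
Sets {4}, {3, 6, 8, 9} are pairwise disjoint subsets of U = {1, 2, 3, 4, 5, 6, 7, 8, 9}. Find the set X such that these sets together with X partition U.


U = {1, 2, 3, 4, 5, 6, 7, 8, 9}
Shown blocks: {4}, {3, 6, 8, 9}
A partition's blocks are pairwise disjoint and cover U, so the missing block = U \ (union of shown blocks).
Union of shown blocks: {3, 4, 6, 8, 9}
Missing block = U \ (union) = {1, 2, 5, 7}

{1, 2, 5, 7}


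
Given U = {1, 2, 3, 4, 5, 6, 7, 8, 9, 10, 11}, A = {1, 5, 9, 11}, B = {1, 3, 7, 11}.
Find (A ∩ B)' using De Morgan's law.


U = {1, 2, 3, 4, 5, 6, 7, 8, 9, 10, 11}
A = {1, 5, 9, 11}, B = {1, 3, 7, 11}
A ∩ B = {1, 11}
(A ∩ B)' = U \ (A ∩ B) = {2, 3, 4, 5, 6, 7, 8, 9, 10}
Verification via A' ∪ B': A' = {2, 3, 4, 6, 7, 8, 10}, B' = {2, 4, 5, 6, 8, 9, 10}
A' ∪ B' = {2, 3, 4, 5, 6, 7, 8, 9, 10} ✓

{2, 3, 4, 5, 6, 7, 8, 9, 10}


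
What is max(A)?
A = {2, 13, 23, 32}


Set A = {2, 13, 23, 32}
Elements in ascending order: 2, 13, 23, 32
The largest element is 32.

32
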